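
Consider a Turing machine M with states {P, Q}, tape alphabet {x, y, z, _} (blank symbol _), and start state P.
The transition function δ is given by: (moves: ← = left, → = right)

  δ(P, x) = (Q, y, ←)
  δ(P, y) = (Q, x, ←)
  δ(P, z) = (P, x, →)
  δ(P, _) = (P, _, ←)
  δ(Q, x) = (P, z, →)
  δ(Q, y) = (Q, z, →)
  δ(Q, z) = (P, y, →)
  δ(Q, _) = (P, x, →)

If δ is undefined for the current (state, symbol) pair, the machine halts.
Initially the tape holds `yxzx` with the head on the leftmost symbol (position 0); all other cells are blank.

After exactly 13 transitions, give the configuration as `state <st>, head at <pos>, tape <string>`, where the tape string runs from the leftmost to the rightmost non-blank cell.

state=P head=0 tape=_[y]xzx   (P,y)→(Q,x,←)
state=Q head=-1 tape=[_]xxzx   (Q,_)→(P,x,→)
state=P head=0 tape=x[x]xzx   (P,x)→(Q,y,←)
state=Q head=-1 tape=[x]yxzx   (Q,x)→(P,z,→)
state=P head=0 tape=z[y]xzx   (P,y)→(Q,x,←)
state=Q head=-1 tape=[z]xxzx   (Q,z)→(P,y,→)
state=P head=0 tape=y[x]xzx   (P,x)→(Q,y,←)
state=Q head=-1 tape=[y]yxzx   (Q,y)→(Q,z,→)
state=Q head=0 tape=z[y]xzx   (Q,y)→(Q,z,→)
state=Q head=1 tape=zz[x]zx   (Q,x)→(P,z,→)
state=P head=2 tape=zzz[z]x   (P,z)→(P,x,→)
state=P head=3 tape=zzzx[x]   (P,x)→(Q,y,←)
state=Q head=2 tape=zzz[x]y   (Q,x)→(P,z,→)
state=P head=3 tape=zzzz[y]
After 13 steps: state P, head at 3, tape zzzzy.

state P, head at 3, tape zzzzy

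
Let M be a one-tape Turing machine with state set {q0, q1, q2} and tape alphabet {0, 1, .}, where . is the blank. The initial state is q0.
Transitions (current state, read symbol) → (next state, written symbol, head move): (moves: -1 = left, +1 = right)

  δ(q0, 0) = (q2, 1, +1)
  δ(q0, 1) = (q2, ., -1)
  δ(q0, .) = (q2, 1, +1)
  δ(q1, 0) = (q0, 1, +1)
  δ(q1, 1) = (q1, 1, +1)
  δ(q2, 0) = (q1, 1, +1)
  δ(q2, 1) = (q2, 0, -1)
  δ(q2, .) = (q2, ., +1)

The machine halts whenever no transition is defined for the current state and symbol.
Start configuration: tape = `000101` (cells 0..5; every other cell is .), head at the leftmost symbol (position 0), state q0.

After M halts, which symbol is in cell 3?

q0 | .[0]00101.   read 0 → write 1, move +1, go to q2
q2 | .1[0]0101.   read 0 → write 1, move +1, go to q1
q1 | .11[0]101.   read 0 → write 1, move +1, go to q0
q0 | .111[1]01.   read 1 → write ., move -1, go to q2
q2 | .11[1].01.   read 1 → write 0, move -1, go to q2
q2 | .1[1]0.01.   read 1 → write 0, move -1, go to q2
q2 | .[1]00.01.   read 1 → write 0, move -1, go to q2
q2 | [.]000.01.   read . → write ., move +1, go to q2
q2 | .[0]00.01.   read 0 → write 1, move +1, go to q1
q1 | .1[0]0.01.   read 0 → write 1, move +1, go to q0
q0 | .11[0].01.   read 0 → write 1, move +1, go to q2
q2 | .111[.]01.   read . → write ., move +1, go to q2
q2 | .111.[0]1.   read 0 → write 1, move +1, go to q1
q1 | .111.1[1].   read 1 → write 1, move +1, go to q1
q1 | .111.11[.]
Cell 3 holds . when M halts.

.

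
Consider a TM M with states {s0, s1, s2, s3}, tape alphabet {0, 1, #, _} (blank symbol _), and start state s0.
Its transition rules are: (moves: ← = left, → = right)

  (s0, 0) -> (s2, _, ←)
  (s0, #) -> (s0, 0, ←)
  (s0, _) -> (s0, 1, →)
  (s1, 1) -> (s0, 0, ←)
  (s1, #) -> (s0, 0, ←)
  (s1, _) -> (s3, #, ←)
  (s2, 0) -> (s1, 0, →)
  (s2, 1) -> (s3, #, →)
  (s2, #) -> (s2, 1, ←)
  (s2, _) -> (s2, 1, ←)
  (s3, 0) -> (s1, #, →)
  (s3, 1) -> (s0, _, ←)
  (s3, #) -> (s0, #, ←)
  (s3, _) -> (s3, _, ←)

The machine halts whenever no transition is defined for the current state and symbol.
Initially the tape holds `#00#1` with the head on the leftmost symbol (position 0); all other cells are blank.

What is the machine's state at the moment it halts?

s0 | __[#]00#1   read # → write 0, move ←, go to s0
s0 | _[_]000#1   read _ → write 1, move →, go to s0
s0 | _1[0]00#1   read 0 → write _, move ←, go to s2
s2 | _[1]_00#1   read 1 → write #, move →, go to s3
s3 | _#[_]00#1   read _ → write _, move ←, go to s3
s3 | _[#]_00#1   read # → write #, move ←, go to s0
s0 | [_]#_00#1   read _ → write 1, move →, go to s0
s0 | 1[#]_00#1   read # → write 0, move ←, go to s0
s0 | [1]0_00#1
No transition is defined for (s0, 1); M halts in state s0.

s0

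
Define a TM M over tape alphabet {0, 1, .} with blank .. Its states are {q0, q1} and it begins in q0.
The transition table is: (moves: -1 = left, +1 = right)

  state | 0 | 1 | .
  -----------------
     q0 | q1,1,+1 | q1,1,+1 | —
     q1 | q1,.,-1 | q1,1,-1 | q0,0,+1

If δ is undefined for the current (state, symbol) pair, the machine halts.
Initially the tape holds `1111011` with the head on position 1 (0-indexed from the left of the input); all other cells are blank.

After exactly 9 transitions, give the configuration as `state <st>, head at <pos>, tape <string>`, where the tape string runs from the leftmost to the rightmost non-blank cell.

state q1, head at -2, tape 1111011

q0 | ..1[1]11011   read 1 → write 1, move +1, go to q1
q1 | ..11[1]1011   read 1 → write 1, move -1, go to q1
q1 | ..1[1]11011   read 1 → write 1, move -1, go to q1
q1 | ..[1]111011   read 1 → write 1, move -1, go to q1
q1 | .[.]1111011   read . → write 0, move +1, go to q0
q0 | .0[1]111011   read 1 → write 1, move +1, go to q1
q1 | .01[1]11011   read 1 → write 1, move -1, go to q1
q1 | .0[1]111011   read 1 → write 1, move -1, go to q1
q1 | .[0]1111011   read 0 → write ., move -1, go to q1
q1 | [.].1111011
After 9 steps: state q1, head at -2, tape 1111011.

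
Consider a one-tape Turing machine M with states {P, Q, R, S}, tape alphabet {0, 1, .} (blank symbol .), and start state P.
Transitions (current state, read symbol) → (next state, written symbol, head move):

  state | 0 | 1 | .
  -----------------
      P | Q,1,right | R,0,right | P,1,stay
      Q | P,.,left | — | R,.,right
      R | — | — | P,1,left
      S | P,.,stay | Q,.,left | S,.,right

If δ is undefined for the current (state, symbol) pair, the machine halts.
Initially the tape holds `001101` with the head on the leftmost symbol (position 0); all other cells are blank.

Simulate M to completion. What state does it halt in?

P | [0]01101   read 0 → write 1, move right, go to Q
Q | 1[0]1101   read 0 → write ., move left, go to P
P | [1].1101   read 1 → write 0, move right, go to R
R | 0[.]1101   read . → write 1, move left, go to P
P | [0]11101   read 0 → write 1, move right, go to Q
Q | 1[1]1101
No transition is defined for (Q, 1); M halts in state Q.

Q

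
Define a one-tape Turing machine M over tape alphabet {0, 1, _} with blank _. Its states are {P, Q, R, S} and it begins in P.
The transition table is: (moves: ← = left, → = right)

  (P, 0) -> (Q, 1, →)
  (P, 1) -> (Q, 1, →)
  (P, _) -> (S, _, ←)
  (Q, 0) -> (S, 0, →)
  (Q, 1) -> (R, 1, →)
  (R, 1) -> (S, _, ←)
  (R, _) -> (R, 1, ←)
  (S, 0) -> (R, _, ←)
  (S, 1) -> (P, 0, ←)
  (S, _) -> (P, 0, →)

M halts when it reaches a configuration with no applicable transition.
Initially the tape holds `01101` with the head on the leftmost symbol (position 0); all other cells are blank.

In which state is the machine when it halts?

Q

P | [0]1101__   read 0 → write 1, move →, go to Q
Q | 1[1]101__   read 1 → write 1, move →, go to R
R | 11[1]01__   read 1 → write _, move ←, go to S
S | 1[1]_01__   read 1 → write 0, move ←, go to P
P | [1]0_01__   read 1 → write 1, move →, go to Q
Q | 1[0]_01__   read 0 → write 0, move →, go to S
S | 10[_]01__   read _ → write 0, move →, go to P
P | 100[0]1__   read 0 → write 1, move →, go to Q
Q | 1001[1]__   read 1 → write 1, move →, go to R
R | 10011[_]_   read _ → write 1, move ←, go to R
R | 1001[1]1_   read 1 → write _, move ←, go to S
S | 100[1]_1_   read 1 → write 0, move ←, go to P
P | 10[0]0_1_   read 0 → write 1, move →, go to Q
Q | 101[0]_1_   read 0 → write 0, move →, go to S
S | 1010[_]1_   read _ → write 0, move →, go to P
P | 10100[1]_   read 1 → write 1, move →, go to Q
Q | 101001[_]
No transition is defined for (Q, _); M halts in state Q.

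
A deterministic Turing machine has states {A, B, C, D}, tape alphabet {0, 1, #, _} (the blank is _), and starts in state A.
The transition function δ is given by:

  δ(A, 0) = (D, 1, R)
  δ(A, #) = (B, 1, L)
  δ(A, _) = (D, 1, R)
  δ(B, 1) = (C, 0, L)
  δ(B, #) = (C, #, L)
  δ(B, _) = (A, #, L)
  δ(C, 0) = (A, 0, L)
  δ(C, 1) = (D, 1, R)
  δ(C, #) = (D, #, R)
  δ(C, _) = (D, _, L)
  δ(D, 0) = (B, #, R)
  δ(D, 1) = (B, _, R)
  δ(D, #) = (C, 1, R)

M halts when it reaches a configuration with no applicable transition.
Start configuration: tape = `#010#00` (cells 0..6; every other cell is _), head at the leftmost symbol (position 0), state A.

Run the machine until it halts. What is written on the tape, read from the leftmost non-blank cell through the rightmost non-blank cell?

111##0#00

state=A head=0 tape=__[#]010#00   (A,#)→(B,1,L)
state=B head=-1 tape=_[_]1010#00   (B,_)→(A,#,L)
state=A head=-2 tape=[_]#1010#00   (A,_)→(D,1,R)
state=D head=-1 tape=1[#]1010#00   (D,#)→(C,1,R)
state=C head=0 tape=11[1]010#00   (C,1)→(D,1,R)
state=D head=1 tape=111[0]10#00   (D,0)→(B,#,R)
state=B head=2 tape=111#[1]0#00   (B,1)→(C,0,L)
state=C head=1 tape=111[#]00#00   (C,#)→(D,#,R)
state=D head=2 tape=111#[0]0#00   (D,0)→(B,#,R)
state=B head=3 tape=111##[0]#00
The non-blank tape span at halt is 111##0#00.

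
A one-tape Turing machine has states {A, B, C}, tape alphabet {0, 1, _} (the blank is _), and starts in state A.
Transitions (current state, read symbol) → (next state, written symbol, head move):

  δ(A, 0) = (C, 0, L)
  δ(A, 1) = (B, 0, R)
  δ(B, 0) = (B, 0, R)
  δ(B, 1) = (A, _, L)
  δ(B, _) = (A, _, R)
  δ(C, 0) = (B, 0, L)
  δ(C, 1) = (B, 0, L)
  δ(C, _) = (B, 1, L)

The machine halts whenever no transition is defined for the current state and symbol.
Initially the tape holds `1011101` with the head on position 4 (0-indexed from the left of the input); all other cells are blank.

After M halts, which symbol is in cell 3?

state=A head=4 tape=_1011[1]01   (A,1)→(B,0,R)
state=B head=5 tape=_10110[0]1   (B,0)→(B,0,R)
state=B head=6 tape=_101100[1]   (B,1)→(A,_,L)
state=A head=5 tape=_10110[0]_   (A,0)→(C,0,L)
state=C head=4 tape=_1011[0]0_   (C,0)→(B,0,L)
state=B head=3 tape=_101[1]00_   (B,1)→(A,_,L)
state=A head=2 tape=_10[1]_00_   (A,1)→(B,0,R)
state=B head=3 tape=_100[_]00_   (B,_)→(A,_,R)
state=A head=4 tape=_100_[0]0_   (A,0)→(C,0,L)
state=C head=3 tape=_100[_]00_   (C,_)→(B,1,L)
state=B head=2 tape=_10[0]100_   (B,0)→(B,0,R)
state=B head=3 tape=_100[1]00_   (B,1)→(A,_,L)
state=A head=2 tape=_10[0]_00_   (A,0)→(C,0,L)
state=C head=1 tape=_1[0]0_00_   (C,0)→(B,0,L)
state=B head=0 tape=_[1]00_00_   (B,1)→(A,_,L)
state=A head=-1 tape=[_]_00_00_
Cell 3 holds _ when M halts.

_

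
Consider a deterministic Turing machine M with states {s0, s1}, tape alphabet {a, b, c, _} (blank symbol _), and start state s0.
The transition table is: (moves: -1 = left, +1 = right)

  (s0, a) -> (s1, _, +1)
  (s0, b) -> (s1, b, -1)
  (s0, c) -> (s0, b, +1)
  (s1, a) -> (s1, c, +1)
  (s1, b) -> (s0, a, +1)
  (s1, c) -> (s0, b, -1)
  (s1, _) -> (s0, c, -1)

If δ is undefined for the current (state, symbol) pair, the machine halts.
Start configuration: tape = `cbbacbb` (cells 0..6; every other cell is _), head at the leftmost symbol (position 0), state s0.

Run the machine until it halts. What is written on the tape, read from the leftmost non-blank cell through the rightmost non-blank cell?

state=s0 head=0 tape=[c]bbacbb   (s0,c)→(s0,b,+1)
state=s0 head=1 tape=b[b]bacbb   (s0,b)→(s1,b,-1)
state=s1 head=0 tape=[b]bbacbb   (s1,b)→(s0,a,+1)
state=s0 head=1 tape=a[b]bacbb   (s0,b)→(s1,b,-1)
state=s1 head=0 tape=[a]bbacbb   (s1,a)→(s1,c,+1)
state=s1 head=1 tape=c[b]bacbb   (s1,b)→(s0,a,+1)
state=s0 head=2 tape=ca[b]acbb   (s0,b)→(s1,b,-1)
state=s1 head=1 tape=c[a]bacbb   (s1,a)→(s1,c,+1)
state=s1 head=2 tape=cc[b]acbb   (s1,b)→(s0,a,+1)
state=s0 head=3 tape=cca[a]cbb   (s0,a)→(s1,_,+1)
state=s1 head=4 tape=cca_[c]bb   (s1,c)→(s0,b,-1)
state=s0 head=3 tape=cca[_]bbb
The non-blank tape span at halt is cca_bbb.

cca_bbb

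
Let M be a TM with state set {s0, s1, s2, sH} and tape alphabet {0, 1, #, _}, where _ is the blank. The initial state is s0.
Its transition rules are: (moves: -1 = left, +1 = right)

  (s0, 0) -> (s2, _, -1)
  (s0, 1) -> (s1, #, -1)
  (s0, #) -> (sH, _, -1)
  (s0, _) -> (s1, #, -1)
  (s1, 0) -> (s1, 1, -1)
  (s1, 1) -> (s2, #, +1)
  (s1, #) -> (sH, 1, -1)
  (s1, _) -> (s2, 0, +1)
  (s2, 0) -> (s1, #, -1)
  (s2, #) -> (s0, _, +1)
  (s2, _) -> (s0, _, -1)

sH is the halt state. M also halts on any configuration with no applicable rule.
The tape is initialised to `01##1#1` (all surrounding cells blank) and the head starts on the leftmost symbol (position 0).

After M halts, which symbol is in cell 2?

s0 | ___[0]1##1#1   read 0 → write _, move -1, go to s2
s2 | __[_]_1##1#1   read _ → write _, move -1, go to s0
s0 | _[_]__1##1#1   read _ → write #, move -1, go to s1
s1 | [_]#__1##1#1   read _ → write 0, move +1, go to s2
s2 | 0[#]__1##1#1   read # → write _, move +1, go to s0
s0 | 0_[_]_1##1#1   read _ → write #, move -1, go to s1
s1 | 0[_]#_1##1#1   read _ → write 0, move +1, go to s2
s2 | 00[#]_1##1#1   read # → write _, move +1, go to s0
s0 | 00_[_]1##1#1   read _ → write #, move -1, go to s1
s1 | 00[_]#1##1#1   read _ → write 0, move +1, go to s2
s2 | 000[#]1##1#1   read # → write _, move +1, go to s0
s0 | 000_[1]##1#1   read 1 → write #, move -1, go to s1
s1 | 000[_]###1#1   read _ → write 0, move +1, go to s2
s2 | 0000[#]##1#1   read # → write _, move +1, go to s0
s0 | 0000_[#]#1#1   read # → write _, move -1, go to sH
sH | 0000[_]_#1#1
Cell 2 holds _ when M halts.

_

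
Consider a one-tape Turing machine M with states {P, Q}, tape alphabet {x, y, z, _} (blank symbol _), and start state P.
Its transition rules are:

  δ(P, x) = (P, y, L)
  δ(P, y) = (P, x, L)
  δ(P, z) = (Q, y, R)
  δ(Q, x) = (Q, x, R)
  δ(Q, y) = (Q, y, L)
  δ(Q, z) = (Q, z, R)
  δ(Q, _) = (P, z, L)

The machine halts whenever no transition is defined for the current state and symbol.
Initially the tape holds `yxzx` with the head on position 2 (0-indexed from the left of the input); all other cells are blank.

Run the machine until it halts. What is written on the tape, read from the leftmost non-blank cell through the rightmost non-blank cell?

xyxyz

state=P head=2 tape=_yx[z]x_   (P,z)→(Q,y,R)
state=Q head=3 tape=_yxy[x]_   (Q,x)→(Q,x,R)
state=Q head=4 tape=_yxyx[_]   (Q,_)→(P,z,L)
state=P head=3 tape=_yxy[x]z   (P,x)→(P,y,L)
state=P head=2 tape=_yx[y]yz   (P,y)→(P,x,L)
state=P head=1 tape=_y[x]xyz   (P,x)→(P,y,L)
state=P head=0 tape=_[y]yxyz   (P,y)→(P,x,L)
state=P head=-1 tape=[_]xyxyz
The non-blank tape span at halt is xyxyz.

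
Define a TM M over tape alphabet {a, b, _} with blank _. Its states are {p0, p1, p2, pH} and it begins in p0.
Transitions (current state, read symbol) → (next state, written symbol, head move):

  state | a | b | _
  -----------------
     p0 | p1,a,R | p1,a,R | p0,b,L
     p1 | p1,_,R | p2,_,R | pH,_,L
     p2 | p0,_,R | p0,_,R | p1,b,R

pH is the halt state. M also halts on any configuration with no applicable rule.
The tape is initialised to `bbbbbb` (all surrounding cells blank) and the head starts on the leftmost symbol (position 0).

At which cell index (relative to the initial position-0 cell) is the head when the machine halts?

state=p0 head=0 tape=[b]bbbbb__   (p0,b)→(p1,a,R)
state=p1 head=1 tape=a[b]bbbb__   (p1,b)→(p2,_,R)
state=p2 head=2 tape=a_[b]bbb__   (p2,b)→(p0,_,R)
state=p0 head=3 tape=a__[b]bb__   (p0,b)→(p1,a,R)
state=p1 head=4 tape=a__a[b]b__   (p1,b)→(p2,_,R)
state=p2 head=5 tape=a__a_[b]__   (p2,b)→(p0,_,R)
state=p0 head=6 tape=a__a__[_]_   (p0,_)→(p0,b,L)
state=p0 head=5 tape=a__a_[_]b_   (p0,_)→(p0,b,L)
state=p0 head=4 tape=a__a[_]bb_   (p0,_)→(p0,b,L)
state=p0 head=3 tape=a__[a]bbb_   (p0,a)→(p1,a,R)
state=p1 head=4 tape=a__a[b]bb_   (p1,b)→(p2,_,R)
state=p2 head=5 tape=a__a_[b]b_   (p2,b)→(p0,_,R)
state=p0 head=6 tape=a__a__[b]_   (p0,b)→(p1,a,R)
state=p1 head=7 tape=a__a__a[_]   (p1,_)→(pH,_,L)
state=pH head=6 tape=a__a__[a]_
At halt the head is at cell 6.

6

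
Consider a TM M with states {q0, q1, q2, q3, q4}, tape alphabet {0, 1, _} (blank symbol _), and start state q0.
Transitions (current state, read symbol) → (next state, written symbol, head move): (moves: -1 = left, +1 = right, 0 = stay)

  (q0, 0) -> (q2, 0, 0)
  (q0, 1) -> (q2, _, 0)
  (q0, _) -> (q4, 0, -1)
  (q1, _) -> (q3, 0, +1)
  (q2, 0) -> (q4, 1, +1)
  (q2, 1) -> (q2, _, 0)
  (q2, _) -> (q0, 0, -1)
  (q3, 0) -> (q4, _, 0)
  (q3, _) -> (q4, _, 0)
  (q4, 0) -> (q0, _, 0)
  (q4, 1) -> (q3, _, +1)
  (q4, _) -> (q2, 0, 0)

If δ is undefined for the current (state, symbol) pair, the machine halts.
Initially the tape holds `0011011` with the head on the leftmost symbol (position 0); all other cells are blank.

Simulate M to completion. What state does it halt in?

q3

state=q0 head=0 tape=[0]011011   (q0,0)→(q2,0,0)
state=q2 head=0 tape=[0]011011   (q2,0)→(q4,1,+1)
state=q4 head=1 tape=1[0]11011   (q4,0)→(q0,_,0)
state=q0 head=1 tape=1[_]11011   (q0,_)→(q4,0,-1)
state=q4 head=0 tape=[1]011011   (q4,1)→(q3,_,+1)
state=q3 head=1 tape=_[0]11011   (q3,0)→(q4,_,0)
state=q4 head=1 tape=_[_]11011   (q4,_)→(q2,0,0)
state=q2 head=1 tape=_[0]11011   (q2,0)→(q4,1,+1)
state=q4 head=2 tape=_1[1]1011   (q4,1)→(q3,_,+1)
state=q3 head=3 tape=_1_[1]011
No transition is defined for (q3, 1); M halts in state q3.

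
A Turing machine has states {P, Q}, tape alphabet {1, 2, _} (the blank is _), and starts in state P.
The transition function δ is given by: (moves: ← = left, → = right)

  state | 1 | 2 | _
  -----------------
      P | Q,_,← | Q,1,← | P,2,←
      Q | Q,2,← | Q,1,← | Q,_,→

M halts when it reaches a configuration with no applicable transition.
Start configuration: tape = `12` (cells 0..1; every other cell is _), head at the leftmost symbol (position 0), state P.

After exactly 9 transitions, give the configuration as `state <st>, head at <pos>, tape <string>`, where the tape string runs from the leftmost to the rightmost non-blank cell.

state Q, head at 1, tape 1

P | _[1]2   read 1 → write _, move ←, go to Q
Q | [_]_2   read _ → write _, move →, go to Q
Q | _[_]2   read _ → write _, move →, go to Q
Q | __[2]   read 2 → write 1, move ←, go to Q
Q | _[_]1   read _ → write _, move →, go to Q
Q | __[1]   read 1 → write 2, move ←, go to Q
Q | _[_]2   read _ → write _, move →, go to Q
Q | __[2]   read 2 → write 1, move ←, go to Q
Q | _[_]1   read _ → write _, move →, go to Q
Q | __[1]
After 9 steps: state Q, head at 1, tape 1.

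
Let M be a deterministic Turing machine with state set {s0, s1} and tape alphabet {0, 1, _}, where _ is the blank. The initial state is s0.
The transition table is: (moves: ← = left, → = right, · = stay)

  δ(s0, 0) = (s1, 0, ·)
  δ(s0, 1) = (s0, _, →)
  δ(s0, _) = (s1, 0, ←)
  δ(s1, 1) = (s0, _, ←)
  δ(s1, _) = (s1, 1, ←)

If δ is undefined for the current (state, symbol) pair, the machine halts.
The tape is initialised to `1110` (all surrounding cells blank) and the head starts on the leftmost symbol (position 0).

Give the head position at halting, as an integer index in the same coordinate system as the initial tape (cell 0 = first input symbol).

3

s0 | [1]110   read 1 → write _, move →, go to s0
s0 | _[1]10   read 1 → write _, move →, go to s0
s0 | __[1]0   read 1 → write _, move →, go to s0
s0 | ___[0]   read 0 → write 0, move ·, go to s1
s1 | ___[0]
At halt the head is at cell 3.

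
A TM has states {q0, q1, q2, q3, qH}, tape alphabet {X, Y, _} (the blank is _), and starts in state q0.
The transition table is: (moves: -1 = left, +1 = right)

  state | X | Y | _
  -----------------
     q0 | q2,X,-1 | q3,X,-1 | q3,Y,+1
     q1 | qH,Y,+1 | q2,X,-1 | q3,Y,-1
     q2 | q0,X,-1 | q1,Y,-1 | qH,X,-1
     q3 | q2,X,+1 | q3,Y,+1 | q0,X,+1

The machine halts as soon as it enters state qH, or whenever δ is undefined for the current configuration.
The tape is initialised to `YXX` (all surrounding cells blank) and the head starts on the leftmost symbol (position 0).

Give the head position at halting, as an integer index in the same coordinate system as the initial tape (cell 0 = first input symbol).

state=q0 head=0 tape=______[Y]XX   (q0,Y)→(q3,X,-1)
state=q3 head=-1 tape=_____[_]XXX   (q3,_)→(q0,X,+1)
state=q0 head=0 tape=_____X[X]XX   (q0,X)→(q2,X,-1)
state=q2 head=-1 tape=_____[X]XXX   (q2,X)→(q0,X,-1)
state=q0 head=-2 tape=____[_]XXXX   (q0,_)→(q3,Y,+1)
state=q3 head=-1 tape=____Y[X]XXX   (q3,X)→(q2,X,+1)
state=q2 head=0 tape=____YX[X]XX   (q2,X)→(q0,X,-1)
state=q0 head=-1 tape=____Y[X]XXX   (q0,X)→(q2,X,-1)
state=q2 head=-2 tape=____[Y]XXXX   (q2,Y)→(q1,Y,-1)
state=q1 head=-3 tape=___[_]YXXXX   (q1,_)→(q3,Y,-1)
state=q3 head=-4 tape=__[_]YYXXXX   (q3,_)→(q0,X,+1)
state=q0 head=-3 tape=__X[Y]YXXXX   (q0,Y)→(q3,X,-1)
state=q3 head=-4 tape=__[X]XYXXXX   (q3,X)→(q2,X,+1)
state=q2 head=-3 tape=__X[X]YXXXX   (q2,X)→(q0,X,-1)
state=q0 head=-4 tape=__[X]XYXXXX   (q0,X)→(q2,X,-1)
state=q2 head=-5 tape=_[_]XXYXXXX   (q2,_)→(qH,X,-1)
state=qH head=-6 tape=[_]XXXYXXXX
At halt the head is at cell -6.

-6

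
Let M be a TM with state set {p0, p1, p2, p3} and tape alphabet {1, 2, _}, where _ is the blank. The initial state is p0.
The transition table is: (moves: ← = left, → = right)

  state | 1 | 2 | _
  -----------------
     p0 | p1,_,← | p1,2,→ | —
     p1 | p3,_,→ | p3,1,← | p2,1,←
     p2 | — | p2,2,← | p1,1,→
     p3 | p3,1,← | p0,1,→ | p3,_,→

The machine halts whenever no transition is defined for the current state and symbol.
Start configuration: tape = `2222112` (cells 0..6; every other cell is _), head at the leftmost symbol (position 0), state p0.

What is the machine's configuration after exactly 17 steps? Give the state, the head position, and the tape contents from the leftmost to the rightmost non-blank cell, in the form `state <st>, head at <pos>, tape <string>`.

state p3, head at 5, tape 12_12

state=p0 head=0 tape=[2]222112   (p0,2)→(p1,2,→)
state=p1 head=1 tape=2[2]22112   (p1,2)→(p3,1,←)
state=p3 head=0 tape=[2]122112   (p3,2)→(p0,1,→)
state=p0 head=1 tape=1[1]22112   (p0,1)→(p1,_,←)
state=p1 head=0 tape=[1]_22112   (p1,1)→(p3,_,→)
state=p3 head=1 tape=_[_]22112   (p3,_)→(p3,_,→)
state=p3 head=2 tape=__[2]2112   (p3,2)→(p0,1,→)
state=p0 head=3 tape=__1[2]112   (p0,2)→(p1,2,→)
state=p1 head=4 tape=__12[1]12   (p1,1)→(p3,_,→)
state=p3 head=5 tape=__12_[1]2   (p3,1)→(p3,1,←)
state=p3 head=4 tape=__12[_]12   (p3,_)→(p3,_,→)
state=p3 head=5 tape=__12_[1]2   (p3,1)→(p3,1,←)
state=p3 head=4 tape=__12[_]12   (p3,_)→(p3,_,→)
state=p3 head=5 tape=__12_[1]2   (p3,1)→(p3,1,←)
state=p3 head=4 tape=__12[_]12   (p3,_)→(p3,_,→)
state=p3 head=5 tape=__12_[1]2   (p3,1)→(p3,1,←)
state=p3 head=4 tape=__12[_]12   (p3,_)→(p3,_,→)
state=p3 head=5 tape=__12_[1]2
After 17 steps: state p3, head at 5, tape 12_12.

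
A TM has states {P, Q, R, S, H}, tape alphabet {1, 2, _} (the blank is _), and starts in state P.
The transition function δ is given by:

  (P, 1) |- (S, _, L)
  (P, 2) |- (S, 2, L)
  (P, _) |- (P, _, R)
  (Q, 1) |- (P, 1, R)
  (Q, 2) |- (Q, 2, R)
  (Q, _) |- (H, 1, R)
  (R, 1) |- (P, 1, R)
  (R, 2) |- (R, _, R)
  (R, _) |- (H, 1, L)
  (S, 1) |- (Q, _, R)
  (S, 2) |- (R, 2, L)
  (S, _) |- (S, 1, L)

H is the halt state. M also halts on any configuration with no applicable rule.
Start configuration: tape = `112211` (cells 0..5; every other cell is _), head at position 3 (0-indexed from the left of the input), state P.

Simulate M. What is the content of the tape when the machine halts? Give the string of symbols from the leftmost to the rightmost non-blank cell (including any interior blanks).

1_22_1

P | 112[2]11_   read 2 → write 2, move L, go to S
S | 11[2]211_   read 2 → write 2, move L, go to R
R | 1[1]2211_   read 1 → write 1, move R, go to P
P | 11[2]211_   read 2 → write 2, move L, go to S
S | 1[1]2211_   read 1 → write _, move R, go to Q
Q | 1_[2]211_   read 2 → write 2, move R, go to Q
Q | 1_2[2]11_   read 2 → write 2, move R, go to Q
Q | 1_22[1]1_   read 1 → write 1, move R, go to P
P | 1_221[1]_   read 1 → write _, move L, go to S
S | 1_22[1]__   read 1 → write _, move R, go to Q
Q | 1_22_[_]_   read _ → write 1, move R, go to H
H | 1_22_1[_]
The non-blank tape span at halt is 1_22_1.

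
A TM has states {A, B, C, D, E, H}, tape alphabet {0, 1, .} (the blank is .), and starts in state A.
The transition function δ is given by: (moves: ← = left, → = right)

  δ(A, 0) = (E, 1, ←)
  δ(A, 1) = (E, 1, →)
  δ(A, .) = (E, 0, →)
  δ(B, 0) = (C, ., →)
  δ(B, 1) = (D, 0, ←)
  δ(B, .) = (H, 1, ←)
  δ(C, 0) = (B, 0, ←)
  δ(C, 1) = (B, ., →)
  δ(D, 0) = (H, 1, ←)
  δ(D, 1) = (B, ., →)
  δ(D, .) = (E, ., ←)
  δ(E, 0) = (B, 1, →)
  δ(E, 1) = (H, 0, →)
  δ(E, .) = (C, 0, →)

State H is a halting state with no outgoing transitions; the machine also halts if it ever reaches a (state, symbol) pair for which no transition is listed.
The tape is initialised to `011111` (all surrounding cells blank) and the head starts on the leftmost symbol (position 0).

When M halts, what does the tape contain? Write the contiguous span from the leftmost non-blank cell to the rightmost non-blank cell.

state=A head=0 tape=.[0]11111   (A,0)→(E,1,←)
state=E head=-1 tape=[.]111111   (E,.)→(C,0,→)
state=C head=0 tape=0[1]11111   (C,1)→(B,.,→)
state=B head=1 tape=0.[1]1111   (B,1)→(D,0,←)
state=D head=0 tape=0[.]01111   (D,.)→(E,.,←)
state=E head=-1 tape=[0].01111   (E,0)→(B,1,→)
state=B head=0 tape=1[.]01111   (B,.)→(H,1,←)
state=H head=-1 tape=[1]101111
The non-blank tape span at halt is 1101111.

1101111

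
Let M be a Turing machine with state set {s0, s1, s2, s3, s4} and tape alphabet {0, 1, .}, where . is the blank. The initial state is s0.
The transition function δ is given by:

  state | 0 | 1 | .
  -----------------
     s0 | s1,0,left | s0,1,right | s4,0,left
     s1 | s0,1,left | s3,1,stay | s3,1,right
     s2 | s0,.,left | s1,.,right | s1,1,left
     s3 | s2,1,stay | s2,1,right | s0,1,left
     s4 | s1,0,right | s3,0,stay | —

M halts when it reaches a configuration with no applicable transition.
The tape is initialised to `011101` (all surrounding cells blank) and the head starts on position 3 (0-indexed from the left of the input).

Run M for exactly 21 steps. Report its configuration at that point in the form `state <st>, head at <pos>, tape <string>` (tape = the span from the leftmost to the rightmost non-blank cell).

state s0, head at 1, tape 0.1111

state=s0 head=3 tape=011[1]01   (s0,1)→(s0,1,right)
state=s0 head=4 tape=0111[0]1   (s0,0)→(s1,0,left)
state=s1 head=3 tape=011[1]01   (s1,1)→(s3,1,stay)
state=s3 head=3 tape=011[1]01   (s3,1)→(s2,1,right)
state=s2 head=4 tape=0111[0]1   (s2,0)→(s0,.,left)
state=s0 head=3 tape=011[1].1   (s0,1)→(s0,1,right)
state=s0 head=4 tape=0111[.]1   (s0,.)→(s4,0,left)
state=s4 head=3 tape=011[1]01   (s4,1)→(s3,0,stay)
state=s3 head=3 tape=011[0]01   (s3,0)→(s2,1,stay)
state=s2 head=3 tape=011[1]01   (s2,1)→(s1,.,right)
state=s1 head=4 tape=011.[0]1   (s1,0)→(s0,1,left)
state=s0 head=3 tape=011[.]11   (s0,.)→(s4,0,left)
state=s4 head=2 tape=01[1]011   (s4,1)→(s3,0,stay)
state=s3 head=2 tape=01[0]011   (s3,0)→(s2,1,stay)
state=s2 head=2 tape=01[1]011   (s2,1)→(s1,.,right)
state=s1 head=3 tape=01.[0]11   (s1,0)→(s0,1,left)
state=s0 head=2 tape=01[.]111   (s0,.)→(s4,0,left)
state=s4 head=1 tape=0[1]0111   (s4,1)→(s3,0,stay)
state=s3 head=1 tape=0[0]0111   (s3,0)→(s2,1,stay)
state=s2 head=1 tape=0[1]0111   (s2,1)→(s1,.,right)
state=s1 head=2 tape=0.[0]111   (s1,0)→(s0,1,left)
state=s0 head=1 tape=0[.]1111
After 21 steps: state s0, head at 1, tape 0.1111.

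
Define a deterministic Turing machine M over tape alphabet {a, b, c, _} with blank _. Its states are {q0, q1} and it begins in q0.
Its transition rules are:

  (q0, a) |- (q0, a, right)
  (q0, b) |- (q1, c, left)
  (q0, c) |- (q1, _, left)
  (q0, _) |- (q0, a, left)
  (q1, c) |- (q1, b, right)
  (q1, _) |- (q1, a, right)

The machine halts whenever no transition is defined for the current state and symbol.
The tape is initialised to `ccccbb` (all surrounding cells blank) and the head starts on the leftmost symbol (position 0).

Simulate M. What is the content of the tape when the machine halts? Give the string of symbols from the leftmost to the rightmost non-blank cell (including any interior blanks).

state=q0 head=0 tape=_[c]cccbb   (q0,c)→(q1,_,left)
state=q1 head=-1 tape=[_]_cccbb   (q1,_)→(q1,a,right)
state=q1 head=0 tape=a[_]cccbb   (q1,_)→(q1,a,right)
state=q1 head=1 tape=aa[c]ccbb   (q1,c)→(q1,b,right)
state=q1 head=2 tape=aab[c]cbb   (q1,c)→(q1,b,right)
state=q1 head=3 tape=aabb[c]bb   (q1,c)→(q1,b,right)
state=q1 head=4 tape=aabbb[b]b
The non-blank tape span at halt is aabbbbb.

aabbbbb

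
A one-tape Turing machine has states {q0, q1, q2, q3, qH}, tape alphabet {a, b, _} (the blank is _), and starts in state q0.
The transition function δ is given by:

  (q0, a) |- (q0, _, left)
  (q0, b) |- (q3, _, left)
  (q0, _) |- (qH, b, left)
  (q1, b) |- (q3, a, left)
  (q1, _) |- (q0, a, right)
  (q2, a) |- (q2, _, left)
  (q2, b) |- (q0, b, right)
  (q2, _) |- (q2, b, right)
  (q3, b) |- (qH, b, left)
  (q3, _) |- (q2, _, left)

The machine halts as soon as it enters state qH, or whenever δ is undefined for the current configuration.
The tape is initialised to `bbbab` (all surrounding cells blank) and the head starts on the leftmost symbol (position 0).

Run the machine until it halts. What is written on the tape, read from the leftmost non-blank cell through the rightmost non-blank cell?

bbbb_ab

state=q0 head=0 tape=__[b]bbab   (q0,b)→(q3,_,left)
state=q3 head=-1 tape=_[_]_bbab   (q3,_)→(q2,_,left)
state=q2 head=-2 tape=[_]__bbab   (q2,_)→(q2,b,right)
state=q2 head=-1 tape=b[_]_bbab   (q2,_)→(q2,b,right)
state=q2 head=0 tape=bb[_]bbab   (q2,_)→(q2,b,right)
state=q2 head=1 tape=bbb[b]bab   (q2,b)→(q0,b,right)
state=q0 head=2 tape=bbbb[b]ab   (q0,b)→(q3,_,left)
state=q3 head=1 tape=bbb[b]_ab   (q3,b)→(qH,b,left)
state=qH head=0 tape=bb[b]b_ab
The non-blank tape span at halt is bbbb_ab.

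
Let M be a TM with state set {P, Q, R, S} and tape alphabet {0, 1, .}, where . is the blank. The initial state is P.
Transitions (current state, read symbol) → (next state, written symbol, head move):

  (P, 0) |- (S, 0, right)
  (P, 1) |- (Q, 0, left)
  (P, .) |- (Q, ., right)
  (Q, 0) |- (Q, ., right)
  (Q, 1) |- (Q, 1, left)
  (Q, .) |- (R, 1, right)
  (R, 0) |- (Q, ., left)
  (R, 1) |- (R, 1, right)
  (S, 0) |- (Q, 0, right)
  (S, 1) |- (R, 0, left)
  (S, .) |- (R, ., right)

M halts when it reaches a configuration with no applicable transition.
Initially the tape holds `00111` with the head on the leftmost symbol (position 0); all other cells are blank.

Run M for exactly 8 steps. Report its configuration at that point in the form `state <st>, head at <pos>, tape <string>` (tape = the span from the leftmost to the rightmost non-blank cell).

state=P head=0 tape=[0]0111   (P,0)→(S,0,right)
state=S head=1 tape=0[0]111   (S,0)→(Q,0,right)
state=Q head=2 tape=00[1]11   (Q,1)→(Q,1,left)
state=Q head=1 tape=0[0]111   (Q,0)→(Q,.,right)
state=Q head=2 tape=0.[1]11   (Q,1)→(Q,1,left)
state=Q head=1 tape=0[.]111   (Q,.)→(R,1,right)
state=R head=2 tape=01[1]11   (R,1)→(R,1,right)
state=R head=3 tape=011[1]1   (R,1)→(R,1,right)
state=R head=4 tape=0111[1]
After 8 steps: state R, head at 4, tape 01111.

state R, head at 4, tape 01111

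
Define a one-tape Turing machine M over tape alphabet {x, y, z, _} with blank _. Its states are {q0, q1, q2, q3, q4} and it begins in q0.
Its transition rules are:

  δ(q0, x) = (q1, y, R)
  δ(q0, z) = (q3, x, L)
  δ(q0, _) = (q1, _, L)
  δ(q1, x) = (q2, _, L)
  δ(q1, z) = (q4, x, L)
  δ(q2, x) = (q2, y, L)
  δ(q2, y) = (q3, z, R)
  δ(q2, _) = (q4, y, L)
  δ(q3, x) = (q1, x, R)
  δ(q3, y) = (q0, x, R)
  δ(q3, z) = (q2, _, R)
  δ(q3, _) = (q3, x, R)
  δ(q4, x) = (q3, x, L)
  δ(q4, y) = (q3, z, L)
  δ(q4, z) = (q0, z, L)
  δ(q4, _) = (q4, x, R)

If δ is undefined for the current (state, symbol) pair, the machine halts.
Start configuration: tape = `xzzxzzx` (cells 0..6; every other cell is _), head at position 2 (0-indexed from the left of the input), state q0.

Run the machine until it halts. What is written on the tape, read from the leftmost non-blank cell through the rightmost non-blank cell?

xxyyxzzx

q0 | _xz[z]xzzx   read z → write x, move L, go to q3
q3 | _x[z]xxzzx   read z → write _, move R, go to q2
q2 | _x_[x]xzzx   read x → write y, move L, go to q2
q2 | _x[_]yxzzx   read _ → write y, move L, go to q4
q4 | _[x]yyxzzx   read x → write x, move L, go to q3
q3 | [_]xyyxzzx   read _ → write x, move R, go to q3
q3 | x[x]yyxzzx   read x → write x, move R, go to q1
q1 | xx[y]yxzzx
The non-blank tape span at halt is xxyyxzzx.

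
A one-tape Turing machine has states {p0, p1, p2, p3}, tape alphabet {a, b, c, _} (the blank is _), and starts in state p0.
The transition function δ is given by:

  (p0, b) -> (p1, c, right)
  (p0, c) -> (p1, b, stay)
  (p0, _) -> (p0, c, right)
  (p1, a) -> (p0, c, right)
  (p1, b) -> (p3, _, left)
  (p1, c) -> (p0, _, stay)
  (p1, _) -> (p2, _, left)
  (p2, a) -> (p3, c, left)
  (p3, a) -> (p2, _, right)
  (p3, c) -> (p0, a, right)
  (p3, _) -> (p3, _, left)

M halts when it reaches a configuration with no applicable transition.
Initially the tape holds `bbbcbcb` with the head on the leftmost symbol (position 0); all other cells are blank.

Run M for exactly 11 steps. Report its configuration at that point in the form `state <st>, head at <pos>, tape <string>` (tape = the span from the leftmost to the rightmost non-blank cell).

state=p0 head=0 tape=[b]bbcbcb_   (p0,b)→(p1,c,right)
state=p1 head=1 tape=c[b]bcbcb_   (p1,b)→(p3,_,left)
state=p3 head=0 tape=[c]_bcbcb_   (p3,c)→(p0,a,right)
state=p0 head=1 tape=a[_]bcbcb_   (p0,_)→(p0,c,right)
state=p0 head=2 tape=ac[b]cbcb_   (p0,b)→(p1,c,right)
state=p1 head=3 tape=acc[c]bcb_   (p1,c)→(p0,_,stay)
state=p0 head=3 tape=acc[_]bcb_   (p0,_)→(p0,c,right)
state=p0 head=4 tape=accc[b]cb_   (p0,b)→(p1,c,right)
state=p1 head=5 tape=acccc[c]b_   (p1,c)→(p0,_,stay)
state=p0 head=5 tape=acccc[_]b_   (p0,_)→(p0,c,right)
state=p0 head=6 tape=accccc[b]_   (p0,b)→(p1,c,right)
state=p1 head=7 tape=acccccc[_]
After 11 steps: state p1, head at 7, tape acccccc.

state p1, head at 7, tape acccccc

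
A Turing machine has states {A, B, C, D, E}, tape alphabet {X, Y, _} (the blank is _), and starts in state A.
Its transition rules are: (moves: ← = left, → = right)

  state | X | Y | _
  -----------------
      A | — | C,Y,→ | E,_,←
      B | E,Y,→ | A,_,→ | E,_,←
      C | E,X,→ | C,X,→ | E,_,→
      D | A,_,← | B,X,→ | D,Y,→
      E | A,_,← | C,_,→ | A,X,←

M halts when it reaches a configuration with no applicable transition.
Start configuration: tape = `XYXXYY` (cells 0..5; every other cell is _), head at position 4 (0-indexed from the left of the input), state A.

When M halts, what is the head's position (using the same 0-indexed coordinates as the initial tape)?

3

A | XYXX[Y]Y__   read Y → write Y, move →, go to C
C | XYXXY[Y]__   read Y → write X, move →, go to C
C | XYXXYX[_]_   read _ → write _, move →, go to E
E | XYXXYX_[_]   read _ → write X, move ←, go to A
A | XYXXYX[_]X   read _ → write _, move ←, go to E
E | XYXXY[X]_X   read X → write _, move ←, go to A
A | XYXX[Y]__X   read Y → write Y, move →, go to C
C | XYXXY[_]_X   read _ → write _, move →, go to E
E | XYXXY_[_]X   read _ → write X, move ←, go to A
A | XYXXY[_]XX   read _ → write _, move ←, go to E
E | XYXX[Y]_XX   read Y → write _, move →, go to C
C | XYXX_[_]XX   read _ → write _, move →, go to E
E | XYXX__[X]X   read X → write _, move ←, go to A
A | XYXX_[_]_X   read _ → write _, move ←, go to E
E | XYXX[_]__X   read _ → write X, move ←, go to A
A | XYX[X]X__X
At halt the head is at cell 3.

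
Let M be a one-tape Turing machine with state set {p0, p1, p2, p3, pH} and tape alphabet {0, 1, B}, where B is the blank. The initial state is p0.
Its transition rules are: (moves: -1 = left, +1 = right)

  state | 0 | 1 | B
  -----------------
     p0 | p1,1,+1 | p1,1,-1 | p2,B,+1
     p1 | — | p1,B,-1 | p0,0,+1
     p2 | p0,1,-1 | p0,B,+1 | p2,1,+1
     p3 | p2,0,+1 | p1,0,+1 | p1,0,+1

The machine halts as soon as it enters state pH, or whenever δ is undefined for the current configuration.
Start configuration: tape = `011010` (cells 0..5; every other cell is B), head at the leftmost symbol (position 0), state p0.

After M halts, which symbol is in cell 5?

1

state=p0 head=0 tape=B[0]11010   (p0,0)→(p1,1,+1)
state=p1 head=1 tape=B1[1]1010   (p1,1)→(p1,B,-1)
state=p1 head=0 tape=B[1]B1010   (p1,1)→(p1,B,-1)
state=p1 head=-1 tape=[B]BB1010   (p1,B)→(p0,0,+1)
state=p0 head=0 tape=0[B]B1010   (p0,B)→(p2,B,+1)
state=p2 head=1 tape=0B[B]1010   (p2,B)→(p2,1,+1)
state=p2 head=2 tape=0B1[1]010   (p2,1)→(p0,B,+1)
state=p0 head=3 tape=0B1B[0]10   (p0,0)→(p1,1,+1)
state=p1 head=4 tape=0B1B1[1]0   (p1,1)→(p1,B,-1)
state=p1 head=3 tape=0B1B[1]B0   (p1,1)→(p1,B,-1)
state=p1 head=2 tape=0B1[B]BB0   (p1,B)→(p0,0,+1)
state=p0 head=3 tape=0B10[B]B0   (p0,B)→(p2,B,+1)
state=p2 head=4 tape=0B10B[B]0   (p2,B)→(p2,1,+1)
state=p2 head=5 tape=0B10B1[0]   (p2,0)→(p0,1,-1)
state=p0 head=4 tape=0B10B[1]1   (p0,1)→(p1,1,-1)
state=p1 head=3 tape=0B10[B]11   (p1,B)→(p0,0,+1)
state=p0 head=4 tape=0B100[1]1   (p0,1)→(p1,1,-1)
state=p1 head=3 tape=0B10[0]11
Cell 5 holds 1 when M halts.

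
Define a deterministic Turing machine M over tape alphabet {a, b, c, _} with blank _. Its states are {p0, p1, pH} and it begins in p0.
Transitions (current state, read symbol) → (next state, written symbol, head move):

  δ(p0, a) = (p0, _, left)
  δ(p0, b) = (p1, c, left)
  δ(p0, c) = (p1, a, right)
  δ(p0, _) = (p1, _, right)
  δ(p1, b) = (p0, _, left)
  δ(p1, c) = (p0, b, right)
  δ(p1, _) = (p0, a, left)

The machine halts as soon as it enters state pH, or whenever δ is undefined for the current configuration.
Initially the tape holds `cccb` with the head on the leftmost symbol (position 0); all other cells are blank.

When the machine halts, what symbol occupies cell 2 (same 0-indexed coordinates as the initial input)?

_

p0 | [c]ccb   read c → write a, move right, go to p1
p1 | a[c]cb   read c → write b, move right, go to p0
p0 | ab[c]b   read c → write a, move right, go to p1
p1 | aba[b]   read b → write _, move left, go to p0
p0 | ab[a]_   read a → write _, move left, go to p0
p0 | a[b]__   read b → write c, move left, go to p1
p1 | [a]c__
Cell 2 holds _ when M halts.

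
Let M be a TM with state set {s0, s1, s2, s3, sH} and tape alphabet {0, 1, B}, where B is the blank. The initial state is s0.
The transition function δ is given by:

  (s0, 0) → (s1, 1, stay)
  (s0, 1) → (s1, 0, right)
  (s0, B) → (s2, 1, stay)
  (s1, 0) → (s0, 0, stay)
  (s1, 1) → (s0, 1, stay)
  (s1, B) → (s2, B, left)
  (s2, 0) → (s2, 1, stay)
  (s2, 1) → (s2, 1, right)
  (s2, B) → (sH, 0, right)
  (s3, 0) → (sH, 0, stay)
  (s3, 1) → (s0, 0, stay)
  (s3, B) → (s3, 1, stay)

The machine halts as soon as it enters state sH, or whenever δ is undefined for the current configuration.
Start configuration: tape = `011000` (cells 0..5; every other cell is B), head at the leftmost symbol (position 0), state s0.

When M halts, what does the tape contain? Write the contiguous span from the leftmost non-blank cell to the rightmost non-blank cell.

s0 | [0]11000BB   read 0 → write 1, move stay, go to s1
s1 | [1]11000BB   read 1 → write 1, move stay, go to s0
s0 | [1]11000BB   read 1 → write 0, move right, go to s1
s1 | 0[1]1000BB   read 1 → write 1, move stay, go to s0
s0 | 0[1]1000BB   read 1 → write 0, move right, go to s1
s1 | 00[1]000BB   read 1 → write 1, move stay, go to s0
s0 | 00[1]000BB   read 1 → write 0, move right, go to s1
s1 | 000[0]00BB   read 0 → write 0, move stay, go to s0
s0 | 000[0]00BB   read 0 → write 1, move stay, go to s1
s1 | 000[1]00BB   read 1 → write 1, move stay, go to s0
s0 | 000[1]00BB   read 1 → write 0, move right, go to s1
s1 | 0000[0]0BB   read 0 → write 0, move stay, go to s0
s0 | 0000[0]0BB   read 0 → write 1, move stay, go to s1
s1 | 0000[1]0BB   read 1 → write 1, move stay, go to s0
s0 | 0000[1]0BB   read 1 → write 0, move right, go to s1
s1 | 00000[0]BB   read 0 → write 0, move stay, go to s0
s0 | 00000[0]BB   read 0 → write 1, move stay, go to s1
s1 | 00000[1]BB   read 1 → write 1, move stay, go to s0
s0 | 00000[1]BB   read 1 → write 0, move right, go to s1
s1 | 000000[B]B   read B → write B, move left, go to s2
s2 | 00000[0]BB   read 0 → write 1, move stay, go to s2
s2 | 00000[1]BB   read 1 → write 1, move right, go to s2
s2 | 000001[B]B   read B → write 0, move right, go to sH
sH | 0000010[B]
The non-blank tape span at halt is 0000010.

0000010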